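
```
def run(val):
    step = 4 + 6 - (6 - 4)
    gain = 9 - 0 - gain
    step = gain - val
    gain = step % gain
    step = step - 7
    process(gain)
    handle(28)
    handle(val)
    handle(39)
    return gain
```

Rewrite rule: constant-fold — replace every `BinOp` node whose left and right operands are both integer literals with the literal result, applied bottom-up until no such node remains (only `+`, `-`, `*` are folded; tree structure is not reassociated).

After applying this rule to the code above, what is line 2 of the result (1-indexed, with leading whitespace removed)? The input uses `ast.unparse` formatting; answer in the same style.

step = 8

Transformed code:
def run(val):
    step = 8
    gain = 9 - gain
    step = gain - val
    gain = step % gain
    step = step - 7
    process(gain)
    handle(28)
    handle(val)
    handle(39)
    return gain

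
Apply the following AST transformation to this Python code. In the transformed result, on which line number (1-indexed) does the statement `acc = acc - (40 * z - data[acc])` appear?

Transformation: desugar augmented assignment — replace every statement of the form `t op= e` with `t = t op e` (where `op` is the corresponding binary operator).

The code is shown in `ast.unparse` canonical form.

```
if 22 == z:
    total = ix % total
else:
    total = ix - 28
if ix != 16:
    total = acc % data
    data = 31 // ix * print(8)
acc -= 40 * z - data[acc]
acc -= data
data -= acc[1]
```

8

Transformed code:
if 22 == z:
    total = ix % total
else:
    total = ix - 28
if ix != 16:
    total = acc % data
    data = 31 // ix * print(8)
acc = acc - (40 * z - data[acc])
acc = acc - data
data = data - acc[1]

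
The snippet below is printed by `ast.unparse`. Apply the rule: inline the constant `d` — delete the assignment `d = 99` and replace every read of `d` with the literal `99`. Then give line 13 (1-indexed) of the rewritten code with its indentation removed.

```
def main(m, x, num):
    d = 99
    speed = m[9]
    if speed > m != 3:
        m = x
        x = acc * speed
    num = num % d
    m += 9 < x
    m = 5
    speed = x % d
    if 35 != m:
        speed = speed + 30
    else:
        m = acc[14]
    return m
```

Transformed code:
def main(m, x, num):
    speed = m[9]
    if speed > m != 3:
        m = x
        x = acc * speed
    num = num % 99
    m += 9 < x
    m = 5
    speed = x % 99
    if 35 != m:
        speed = speed + 30
    else:
        m = acc[14]
    return m

m = acc[14]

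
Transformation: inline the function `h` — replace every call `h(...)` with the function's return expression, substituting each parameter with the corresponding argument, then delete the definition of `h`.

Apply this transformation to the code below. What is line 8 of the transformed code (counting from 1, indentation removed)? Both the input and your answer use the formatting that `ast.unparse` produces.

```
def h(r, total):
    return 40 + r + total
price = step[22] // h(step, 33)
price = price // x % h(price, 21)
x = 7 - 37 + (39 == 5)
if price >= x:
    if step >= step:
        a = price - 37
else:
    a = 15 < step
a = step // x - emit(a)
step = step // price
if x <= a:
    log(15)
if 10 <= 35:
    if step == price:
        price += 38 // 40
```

Transformed code:
price = step[22] // (40 + step + 33)
price = price // x % (40 + price + 21)
x = 7 - 37 + (39 == 5)
if price >= x:
    if step >= step:
        a = price - 37
else:
    a = 15 < step
a = step // x - emit(a)
step = step // price
if x <= a:
    log(15)
if 10 <= 35:
    if step == price:
        price += 38 // 40

a = 15 < step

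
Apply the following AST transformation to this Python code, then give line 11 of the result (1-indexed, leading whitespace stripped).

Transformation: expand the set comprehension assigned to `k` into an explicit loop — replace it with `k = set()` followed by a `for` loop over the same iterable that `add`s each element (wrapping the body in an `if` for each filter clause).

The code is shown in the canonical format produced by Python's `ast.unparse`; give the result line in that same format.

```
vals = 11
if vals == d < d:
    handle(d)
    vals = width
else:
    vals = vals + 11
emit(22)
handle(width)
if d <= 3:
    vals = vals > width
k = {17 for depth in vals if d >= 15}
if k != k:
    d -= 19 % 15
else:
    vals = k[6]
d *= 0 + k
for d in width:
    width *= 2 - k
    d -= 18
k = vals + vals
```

k = set()

Transformed code:
vals = 11
if vals == d < d:
    handle(d)
    vals = width
else:
    vals = vals + 11
emit(22)
handle(width)
if d <= 3:
    vals = vals > width
k = set()
for depth in vals:
    if d >= 15:
        k.add(17)
if k != k:
    d -= 19 % 15
else:
    vals = k[6]
d *= 0 + k
for d in width:
    width *= 2 - k
    d -= 18
k = vals + vals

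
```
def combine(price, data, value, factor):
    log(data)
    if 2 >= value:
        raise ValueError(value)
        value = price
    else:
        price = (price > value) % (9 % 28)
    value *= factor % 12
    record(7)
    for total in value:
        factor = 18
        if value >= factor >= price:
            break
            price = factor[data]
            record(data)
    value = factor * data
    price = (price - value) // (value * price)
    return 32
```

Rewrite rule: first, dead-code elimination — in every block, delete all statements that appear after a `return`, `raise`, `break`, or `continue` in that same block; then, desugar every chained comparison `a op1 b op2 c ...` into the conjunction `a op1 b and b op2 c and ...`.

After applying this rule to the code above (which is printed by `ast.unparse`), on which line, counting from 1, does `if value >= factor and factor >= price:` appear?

Transformed code:
def combine(price, data, value, factor):
    log(data)
    if 2 >= value:
        raise ValueError(value)
    else:
        price = (price > value) % (9 % 28)
    value *= factor % 12
    record(7)
    for total in value:
        factor = 18
        if value >= factor and factor >= price:
            break
    value = factor * data
    price = (price - value) // (value * price)
    return 32

11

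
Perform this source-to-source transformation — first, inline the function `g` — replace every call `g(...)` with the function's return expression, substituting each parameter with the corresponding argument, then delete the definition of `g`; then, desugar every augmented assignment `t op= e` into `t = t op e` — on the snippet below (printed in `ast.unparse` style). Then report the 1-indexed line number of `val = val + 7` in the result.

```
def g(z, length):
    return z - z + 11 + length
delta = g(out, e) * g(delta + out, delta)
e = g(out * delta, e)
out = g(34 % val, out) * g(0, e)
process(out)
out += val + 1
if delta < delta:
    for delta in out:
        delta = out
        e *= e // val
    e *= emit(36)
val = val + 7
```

11

Transformed code:
delta = (out - out + 11 + e) * (delta + out - (delta + out) + 11 + delta)
e = out * delta - out * delta + 11 + e
out = (34 % val - 34 % val + 11 + out) * (0 - 0 + 11 + e)
process(out)
out = out + (val + 1)
if delta < delta:
    for delta in out:
        delta = out
        e = e * (e // val)
    e = e * emit(36)
val = val + 7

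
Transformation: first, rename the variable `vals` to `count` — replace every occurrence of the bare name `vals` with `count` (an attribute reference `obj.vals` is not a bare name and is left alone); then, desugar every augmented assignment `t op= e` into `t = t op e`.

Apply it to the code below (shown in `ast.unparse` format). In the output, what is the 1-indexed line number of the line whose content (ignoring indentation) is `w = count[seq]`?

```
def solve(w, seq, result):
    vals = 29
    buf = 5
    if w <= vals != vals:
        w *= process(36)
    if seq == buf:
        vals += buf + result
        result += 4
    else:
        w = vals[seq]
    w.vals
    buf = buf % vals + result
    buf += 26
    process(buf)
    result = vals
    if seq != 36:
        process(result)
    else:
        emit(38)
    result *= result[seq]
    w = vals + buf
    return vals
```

Transformed code:
def solve(w, seq, result):
    count = 29
    buf = 5
    if w <= count != count:
        w = w * process(36)
    if seq == buf:
        count = count + (buf + result)
        result = result + 4
    else:
        w = count[seq]
    w.vals
    buf = buf % count + result
    buf = buf + 26
    process(buf)
    result = count
    if seq != 36:
        process(result)
    else:
        emit(38)
    result = result * result[seq]
    w = count + buf
    return count

10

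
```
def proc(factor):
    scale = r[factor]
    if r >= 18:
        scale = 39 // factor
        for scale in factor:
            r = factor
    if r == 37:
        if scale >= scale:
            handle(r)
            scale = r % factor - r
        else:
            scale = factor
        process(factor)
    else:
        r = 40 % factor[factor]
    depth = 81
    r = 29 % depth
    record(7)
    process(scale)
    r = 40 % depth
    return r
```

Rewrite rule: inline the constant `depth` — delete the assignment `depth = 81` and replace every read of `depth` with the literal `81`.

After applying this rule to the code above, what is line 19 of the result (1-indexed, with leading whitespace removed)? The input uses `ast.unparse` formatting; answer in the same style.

r = 40 % 81

Transformed code:
def proc(factor):
    scale = r[factor]
    if r >= 18:
        scale = 39 // factor
        for scale in factor:
            r = factor
    if r == 37:
        if scale >= scale:
            handle(r)
            scale = r % factor - r
        else:
            scale = factor
        process(factor)
    else:
        r = 40 % factor[factor]
    r = 29 % 81
    record(7)
    process(scale)
    r = 40 % 81
    return r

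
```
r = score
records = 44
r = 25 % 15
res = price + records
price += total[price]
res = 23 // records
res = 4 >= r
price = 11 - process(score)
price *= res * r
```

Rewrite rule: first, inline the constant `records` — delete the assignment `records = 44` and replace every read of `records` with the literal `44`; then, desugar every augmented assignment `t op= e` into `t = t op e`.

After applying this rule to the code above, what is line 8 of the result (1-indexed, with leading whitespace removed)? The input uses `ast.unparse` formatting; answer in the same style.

price = price * (res * r)

Transformed code:
r = score
r = 25 % 15
res = price + 44
price = price + total[price]
res = 23 // 44
res = 4 >= r
price = 11 - process(score)
price = price * (res * r)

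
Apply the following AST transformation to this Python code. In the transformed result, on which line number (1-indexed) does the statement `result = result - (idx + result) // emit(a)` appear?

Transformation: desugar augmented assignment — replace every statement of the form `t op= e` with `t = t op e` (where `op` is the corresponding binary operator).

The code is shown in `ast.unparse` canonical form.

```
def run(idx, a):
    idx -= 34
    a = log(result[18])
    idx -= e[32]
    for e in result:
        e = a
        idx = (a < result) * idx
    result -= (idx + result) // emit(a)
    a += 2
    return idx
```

8

Transformed code:
def run(idx, a):
    idx = idx - 34
    a = log(result[18])
    idx = idx - e[32]
    for e in result:
        e = a
        idx = (a < result) * idx
    result = result - (idx + result) // emit(a)
    a = a + 2
    return idx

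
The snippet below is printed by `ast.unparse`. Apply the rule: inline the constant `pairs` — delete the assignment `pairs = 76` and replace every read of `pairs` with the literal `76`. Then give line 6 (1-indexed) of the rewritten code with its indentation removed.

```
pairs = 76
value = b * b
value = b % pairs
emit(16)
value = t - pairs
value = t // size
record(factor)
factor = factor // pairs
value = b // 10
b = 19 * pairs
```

record(factor)

Transformed code:
value = b * b
value = b % 76
emit(16)
value = t - 76
value = t // size
record(factor)
factor = factor // 76
value = b // 10
b = 19 * 76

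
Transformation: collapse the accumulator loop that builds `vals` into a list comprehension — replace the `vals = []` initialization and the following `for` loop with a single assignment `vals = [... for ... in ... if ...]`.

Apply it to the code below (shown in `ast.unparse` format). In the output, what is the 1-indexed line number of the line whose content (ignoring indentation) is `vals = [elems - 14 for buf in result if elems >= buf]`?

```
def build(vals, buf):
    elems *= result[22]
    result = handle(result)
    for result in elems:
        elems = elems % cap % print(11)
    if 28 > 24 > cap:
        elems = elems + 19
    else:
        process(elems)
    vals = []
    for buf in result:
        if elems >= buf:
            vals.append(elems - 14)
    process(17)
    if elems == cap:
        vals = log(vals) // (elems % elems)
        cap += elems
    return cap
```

10

Transformed code:
def build(vals, buf):
    elems *= result[22]
    result = handle(result)
    for result in elems:
        elems = elems % cap % print(11)
    if 28 > 24 > cap:
        elems = elems + 19
    else:
        process(elems)
    vals = [elems - 14 for buf in result if elems >= buf]
    process(17)
    if elems == cap:
        vals = log(vals) // (elems % elems)
        cap += elems
    return cap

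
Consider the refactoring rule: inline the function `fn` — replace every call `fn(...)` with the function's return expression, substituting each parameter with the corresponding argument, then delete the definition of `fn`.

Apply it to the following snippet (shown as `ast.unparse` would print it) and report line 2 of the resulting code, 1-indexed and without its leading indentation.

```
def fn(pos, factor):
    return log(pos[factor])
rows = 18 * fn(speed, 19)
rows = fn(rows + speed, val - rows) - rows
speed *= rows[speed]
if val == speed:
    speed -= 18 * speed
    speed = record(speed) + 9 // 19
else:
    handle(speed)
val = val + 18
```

Transformed code:
rows = 18 * log(speed[19])
rows = log((rows + speed)[val - rows]) - rows
speed *= rows[speed]
if val == speed:
    speed -= 18 * speed
    speed = record(speed) + 9 // 19
else:
    handle(speed)
val = val + 18

rows = log((rows + speed)[val - rows]) - rows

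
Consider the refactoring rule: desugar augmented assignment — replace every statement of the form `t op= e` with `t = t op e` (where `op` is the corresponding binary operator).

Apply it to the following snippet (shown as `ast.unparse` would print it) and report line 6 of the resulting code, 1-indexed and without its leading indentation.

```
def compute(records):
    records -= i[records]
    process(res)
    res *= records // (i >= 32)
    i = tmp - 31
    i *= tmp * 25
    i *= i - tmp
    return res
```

i = i * (tmp * 25)

Transformed code:
def compute(records):
    records = records - i[records]
    process(res)
    res = res * (records // (i >= 32))
    i = tmp - 31
    i = i * (tmp * 25)
    i = i * (i - tmp)
    return res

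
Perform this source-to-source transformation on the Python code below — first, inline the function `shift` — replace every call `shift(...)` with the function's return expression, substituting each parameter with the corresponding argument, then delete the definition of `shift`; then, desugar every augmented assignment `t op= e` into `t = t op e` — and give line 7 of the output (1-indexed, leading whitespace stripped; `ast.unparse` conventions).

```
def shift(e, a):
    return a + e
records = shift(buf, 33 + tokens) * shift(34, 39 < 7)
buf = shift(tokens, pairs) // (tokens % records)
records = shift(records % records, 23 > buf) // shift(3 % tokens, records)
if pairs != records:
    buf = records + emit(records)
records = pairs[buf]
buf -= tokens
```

Transformed code:
records = (33 + tokens + buf) * ((39 < 7) + 34)
buf = (pairs + tokens) // (tokens % records)
records = ((23 > buf) + records % records) // (records + 3 % tokens)
if pairs != records:
    buf = records + emit(records)
records = pairs[buf]
buf = buf - tokens

buf = buf - tokens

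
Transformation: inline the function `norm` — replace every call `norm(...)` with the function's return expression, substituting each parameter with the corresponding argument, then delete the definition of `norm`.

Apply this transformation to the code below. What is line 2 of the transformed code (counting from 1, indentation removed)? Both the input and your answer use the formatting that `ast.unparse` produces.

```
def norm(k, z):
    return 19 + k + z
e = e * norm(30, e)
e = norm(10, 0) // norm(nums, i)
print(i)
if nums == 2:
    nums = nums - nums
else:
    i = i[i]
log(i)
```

Transformed code:
e = e * (19 + 30 + e)
e = (19 + 10 + 0) // (19 + nums + i)
print(i)
if nums == 2:
    nums = nums - nums
else:
    i = i[i]
log(i)

e = (19 + 10 + 0) // (19 + nums + i)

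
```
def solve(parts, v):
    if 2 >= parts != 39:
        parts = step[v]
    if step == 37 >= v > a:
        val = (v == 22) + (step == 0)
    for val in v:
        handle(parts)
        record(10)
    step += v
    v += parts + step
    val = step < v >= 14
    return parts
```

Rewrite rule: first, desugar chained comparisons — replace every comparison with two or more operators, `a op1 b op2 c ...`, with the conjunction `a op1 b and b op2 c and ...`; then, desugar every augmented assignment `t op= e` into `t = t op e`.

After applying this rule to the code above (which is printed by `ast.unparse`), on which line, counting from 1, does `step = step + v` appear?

9

Transformed code:
def solve(parts, v):
    if 2 >= parts and parts != 39:
        parts = step[v]
    if step == 37 and 37 >= v and (v > a):
        val = (v == 22) + (step == 0)
    for val in v:
        handle(parts)
        record(10)
    step = step + v
    v = v + (parts + step)
    val = step < v and v >= 14
    return parts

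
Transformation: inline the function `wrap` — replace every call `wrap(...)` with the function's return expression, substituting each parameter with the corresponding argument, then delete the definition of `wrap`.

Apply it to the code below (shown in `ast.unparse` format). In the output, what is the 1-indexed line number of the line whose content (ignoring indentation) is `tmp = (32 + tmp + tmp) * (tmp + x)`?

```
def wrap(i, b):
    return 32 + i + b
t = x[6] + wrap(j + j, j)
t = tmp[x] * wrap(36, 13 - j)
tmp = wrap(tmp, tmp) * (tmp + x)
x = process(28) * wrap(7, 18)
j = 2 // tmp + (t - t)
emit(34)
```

3

Transformed code:
t = x[6] + (32 + (j + j) + j)
t = tmp[x] * (32 + 36 + (13 - j))
tmp = (32 + tmp + tmp) * (tmp + x)
x = process(28) * (32 + 7 + 18)
j = 2 // tmp + (t - t)
emit(34)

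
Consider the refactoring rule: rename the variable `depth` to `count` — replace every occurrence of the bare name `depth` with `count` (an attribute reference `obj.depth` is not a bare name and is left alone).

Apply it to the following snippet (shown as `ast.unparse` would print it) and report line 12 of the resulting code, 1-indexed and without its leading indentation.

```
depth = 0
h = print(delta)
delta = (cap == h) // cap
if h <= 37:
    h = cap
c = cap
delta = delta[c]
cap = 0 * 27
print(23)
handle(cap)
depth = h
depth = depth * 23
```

count = count * 23

Transformed code:
count = 0
h = print(delta)
delta = (cap == h) // cap
if h <= 37:
    h = cap
c = cap
delta = delta[c]
cap = 0 * 27
print(23)
handle(cap)
count = h
count = count * 23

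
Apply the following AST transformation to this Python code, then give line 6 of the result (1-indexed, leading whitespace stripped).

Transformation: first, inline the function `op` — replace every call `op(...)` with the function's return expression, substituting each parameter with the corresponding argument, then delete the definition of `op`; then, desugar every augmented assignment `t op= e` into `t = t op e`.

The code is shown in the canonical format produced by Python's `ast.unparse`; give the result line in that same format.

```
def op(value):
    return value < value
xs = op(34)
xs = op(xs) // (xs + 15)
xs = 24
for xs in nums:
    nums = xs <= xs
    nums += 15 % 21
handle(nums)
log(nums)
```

nums = nums + 15 % 21

Transformed code:
xs = 34 < 34
xs = (xs < xs) // (xs + 15)
xs = 24
for xs in nums:
    nums = xs <= xs
    nums = nums + 15 % 21
handle(nums)
log(nums)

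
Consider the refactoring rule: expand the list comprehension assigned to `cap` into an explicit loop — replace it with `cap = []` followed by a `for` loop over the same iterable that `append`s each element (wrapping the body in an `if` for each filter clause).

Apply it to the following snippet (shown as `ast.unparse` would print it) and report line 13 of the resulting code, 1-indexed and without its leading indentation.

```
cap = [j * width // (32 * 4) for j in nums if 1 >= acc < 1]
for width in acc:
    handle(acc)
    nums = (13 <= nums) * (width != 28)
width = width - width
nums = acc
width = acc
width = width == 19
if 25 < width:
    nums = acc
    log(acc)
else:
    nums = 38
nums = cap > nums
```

nums = acc

Transformed code:
cap = []
for j in nums:
    if 1 >= acc < 1:
        cap.append(j * width // (32 * 4))
for width in acc:
    handle(acc)
    nums = (13 <= nums) * (width != 28)
width = width - width
nums = acc
width = acc
width = width == 19
if 25 < width:
    nums = acc
    log(acc)
else:
    nums = 38
nums = cap > nums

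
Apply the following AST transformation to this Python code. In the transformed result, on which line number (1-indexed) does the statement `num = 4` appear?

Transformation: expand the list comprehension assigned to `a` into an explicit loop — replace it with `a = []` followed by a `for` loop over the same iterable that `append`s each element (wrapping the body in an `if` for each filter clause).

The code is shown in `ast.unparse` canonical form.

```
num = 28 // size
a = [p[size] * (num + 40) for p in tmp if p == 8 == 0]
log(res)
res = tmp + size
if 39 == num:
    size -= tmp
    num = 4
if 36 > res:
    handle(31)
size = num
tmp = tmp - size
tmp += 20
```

10

Transformed code:
num = 28 // size
a = []
for p in tmp:
    if p == 8 == 0:
        a.append(p[size] * (num + 40))
log(res)
res = tmp + size
if 39 == num:
    size -= tmp
    num = 4
if 36 > res:
    handle(31)
size = num
tmp = tmp - size
tmp += 20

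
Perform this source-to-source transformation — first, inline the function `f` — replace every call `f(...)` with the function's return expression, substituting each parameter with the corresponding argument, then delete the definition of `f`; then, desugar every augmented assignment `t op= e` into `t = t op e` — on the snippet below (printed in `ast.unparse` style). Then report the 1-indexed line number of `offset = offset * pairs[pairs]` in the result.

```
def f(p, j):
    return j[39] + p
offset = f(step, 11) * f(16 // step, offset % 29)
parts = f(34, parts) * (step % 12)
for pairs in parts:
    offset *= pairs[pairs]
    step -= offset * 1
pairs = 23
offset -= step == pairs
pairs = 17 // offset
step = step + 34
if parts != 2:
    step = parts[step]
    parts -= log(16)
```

Transformed code:
offset = (11[39] + step) * ((offset % 29)[39] + 16 // step)
parts = (parts[39] + 34) * (step % 12)
for pairs in parts:
    offset = offset * pairs[pairs]
    step = step - offset * 1
pairs = 23
offset = offset - (step == pairs)
pairs = 17 // offset
step = step + 34
if parts != 2:
    step = parts[step]
    parts = parts - log(16)

4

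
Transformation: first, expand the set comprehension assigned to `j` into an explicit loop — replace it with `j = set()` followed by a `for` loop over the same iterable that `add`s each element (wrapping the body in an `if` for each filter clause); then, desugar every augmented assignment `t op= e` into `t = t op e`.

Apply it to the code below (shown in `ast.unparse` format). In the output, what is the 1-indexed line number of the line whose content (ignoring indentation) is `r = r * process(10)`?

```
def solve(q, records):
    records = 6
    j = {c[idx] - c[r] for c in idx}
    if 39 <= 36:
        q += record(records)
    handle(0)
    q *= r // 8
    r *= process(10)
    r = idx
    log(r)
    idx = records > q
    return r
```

Transformed code:
def solve(q, records):
    records = 6
    j = set()
    for c in idx:
        j.add(c[idx] - c[r])
    if 39 <= 36:
        q = q + record(records)
    handle(0)
    q = q * (r // 8)
    r = r * process(10)
    r = idx
    log(r)
    idx = records > q
    return r

10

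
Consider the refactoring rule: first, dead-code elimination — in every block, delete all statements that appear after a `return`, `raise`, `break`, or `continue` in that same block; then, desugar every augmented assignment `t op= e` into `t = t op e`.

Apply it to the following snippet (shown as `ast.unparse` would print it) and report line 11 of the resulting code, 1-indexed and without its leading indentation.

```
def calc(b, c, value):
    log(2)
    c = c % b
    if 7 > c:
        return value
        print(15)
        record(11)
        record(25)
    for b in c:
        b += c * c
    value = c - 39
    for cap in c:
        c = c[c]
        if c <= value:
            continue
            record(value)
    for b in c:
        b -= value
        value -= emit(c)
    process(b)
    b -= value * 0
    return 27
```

Transformed code:
def calc(b, c, value):
    log(2)
    c = c % b
    if 7 > c:
        return value
    for b in c:
        b = b + c * c
    value = c - 39
    for cap in c:
        c = c[c]
        if c <= value:
            continue
    for b in c:
        b = b - value
        value = value - emit(c)
    process(b)
    b = b - value * 0
    return 27

if c <= value:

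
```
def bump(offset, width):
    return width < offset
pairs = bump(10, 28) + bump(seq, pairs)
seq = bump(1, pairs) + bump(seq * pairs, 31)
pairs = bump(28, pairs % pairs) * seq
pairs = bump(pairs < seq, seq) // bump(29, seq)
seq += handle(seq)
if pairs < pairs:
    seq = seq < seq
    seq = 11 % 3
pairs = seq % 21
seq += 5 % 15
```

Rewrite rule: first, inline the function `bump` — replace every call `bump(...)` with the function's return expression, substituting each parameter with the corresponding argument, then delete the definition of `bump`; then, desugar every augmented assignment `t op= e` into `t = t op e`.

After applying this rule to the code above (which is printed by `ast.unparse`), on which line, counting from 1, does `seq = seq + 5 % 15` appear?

10

Transformed code:
pairs = (28 < 10) + (pairs < seq)
seq = (pairs < 1) + (31 < seq * pairs)
pairs = (pairs % pairs < 28) * seq
pairs = (seq < (pairs < seq)) // (seq < 29)
seq = seq + handle(seq)
if pairs < pairs:
    seq = seq < seq
    seq = 11 % 3
pairs = seq % 21
seq = seq + 5 % 15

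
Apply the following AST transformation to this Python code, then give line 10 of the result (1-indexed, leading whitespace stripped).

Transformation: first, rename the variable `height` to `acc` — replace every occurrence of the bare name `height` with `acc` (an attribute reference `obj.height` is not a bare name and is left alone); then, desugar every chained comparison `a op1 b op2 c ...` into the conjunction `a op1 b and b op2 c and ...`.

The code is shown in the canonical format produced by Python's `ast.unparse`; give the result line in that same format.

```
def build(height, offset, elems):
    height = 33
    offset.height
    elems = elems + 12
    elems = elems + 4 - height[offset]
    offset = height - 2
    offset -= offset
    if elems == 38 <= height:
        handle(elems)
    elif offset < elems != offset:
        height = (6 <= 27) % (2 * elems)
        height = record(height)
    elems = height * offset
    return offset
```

elif offset < elems and elems != offset:

Transformed code:
def build(acc, offset, elems):
    acc = 33
    offset.height
    elems = elems + 12
    elems = elems + 4 - acc[offset]
    offset = acc - 2
    offset -= offset
    if elems == 38 and 38 <= acc:
        handle(elems)
    elif offset < elems and elems != offset:
        acc = (6 <= 27) % (2 * elems)
        acc = record(acc)
    elems = acc * offset
    return offset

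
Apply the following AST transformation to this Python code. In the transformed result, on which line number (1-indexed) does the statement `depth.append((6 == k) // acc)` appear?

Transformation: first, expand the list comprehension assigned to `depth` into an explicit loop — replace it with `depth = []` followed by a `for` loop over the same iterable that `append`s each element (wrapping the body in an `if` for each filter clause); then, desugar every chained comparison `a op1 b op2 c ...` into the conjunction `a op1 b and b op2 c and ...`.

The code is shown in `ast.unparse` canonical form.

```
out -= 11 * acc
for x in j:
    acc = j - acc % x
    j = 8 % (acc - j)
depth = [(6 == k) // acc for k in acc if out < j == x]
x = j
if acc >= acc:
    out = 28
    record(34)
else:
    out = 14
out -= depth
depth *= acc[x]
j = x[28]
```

Transformed code:
out -= 11 * acc
for x in j:
    acc = j - acc % x
    j = 8 % (acc - j)
depth = []
for k in acc:
    if out < j and j == x:
        depth.append((6 == k) // acc)
x = j
if acc >= acc:
    out = 28
    record(34)
else:
    out = 14
out -= depth
depth *= acc[x]
j = x[28]

8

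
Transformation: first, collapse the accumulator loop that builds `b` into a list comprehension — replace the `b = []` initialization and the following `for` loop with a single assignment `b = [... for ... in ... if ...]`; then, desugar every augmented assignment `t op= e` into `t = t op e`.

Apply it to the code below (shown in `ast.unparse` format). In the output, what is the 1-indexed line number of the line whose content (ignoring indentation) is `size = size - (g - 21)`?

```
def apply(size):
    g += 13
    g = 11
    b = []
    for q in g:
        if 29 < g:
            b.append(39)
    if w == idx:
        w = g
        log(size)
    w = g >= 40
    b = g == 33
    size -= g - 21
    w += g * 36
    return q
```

10

Transformed code:
def apply(size):
    g = g + 13
    g = 11
    b = [39 for q in g if 29 < g]
    if w == idx:
        w = g
        log(size)
    w = g >= 40
    b = g == 33
    size = size - (g - 21)
    w = w + g * 36
    return q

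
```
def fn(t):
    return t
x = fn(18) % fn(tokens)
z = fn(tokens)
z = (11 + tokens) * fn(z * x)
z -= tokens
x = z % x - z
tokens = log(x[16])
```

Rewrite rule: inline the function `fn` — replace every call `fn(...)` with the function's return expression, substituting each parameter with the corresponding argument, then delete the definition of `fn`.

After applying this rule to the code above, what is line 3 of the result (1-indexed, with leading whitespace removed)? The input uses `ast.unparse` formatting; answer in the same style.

z = (11 + tokens) * (z * x)

Transformed code:
x = 18 % tokens
z = tokens
z = (11 + tokens) * (z * x)
z -= tokens
x = z % x - z
tokens = log(x[16])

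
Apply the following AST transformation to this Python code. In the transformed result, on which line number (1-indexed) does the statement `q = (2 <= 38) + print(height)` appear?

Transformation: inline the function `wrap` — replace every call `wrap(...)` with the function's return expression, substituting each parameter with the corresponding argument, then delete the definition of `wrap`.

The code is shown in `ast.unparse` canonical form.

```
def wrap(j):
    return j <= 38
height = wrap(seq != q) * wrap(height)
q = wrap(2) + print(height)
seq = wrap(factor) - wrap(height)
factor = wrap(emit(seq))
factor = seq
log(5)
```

Transformed code:
height = ((seq != q) <= 38) * (height <= 38)
q = (2 <= 38) + print(height)
seq = (factor <= 38) - (height <= 38)
factor = emit(seq) <= 38
factor = seq
log(5)

2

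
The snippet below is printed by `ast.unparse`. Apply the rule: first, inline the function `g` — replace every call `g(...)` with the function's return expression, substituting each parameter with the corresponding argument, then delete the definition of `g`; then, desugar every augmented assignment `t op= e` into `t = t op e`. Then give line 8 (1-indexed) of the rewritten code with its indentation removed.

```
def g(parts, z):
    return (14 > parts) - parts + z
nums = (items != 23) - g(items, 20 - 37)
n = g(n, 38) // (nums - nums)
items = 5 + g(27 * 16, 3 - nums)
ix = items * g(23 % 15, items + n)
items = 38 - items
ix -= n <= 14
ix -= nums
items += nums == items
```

Transformed code:
nums = (items != 23) - ((14 > items) - items + (20 - 37))
n = ((14 > n) - n + 38) // (nums - nums)
items = 5 + ((14 > 27 * 16) - 27 * 16 + (3 - nums))
ix = items * ((14 > 23 % 15) - 23 % 15 + (items + n))
items = 38 - items
ix = ix - (n <= 14)
ix = ix - nums
items = items + (nums == items)

items = items + (nums == items)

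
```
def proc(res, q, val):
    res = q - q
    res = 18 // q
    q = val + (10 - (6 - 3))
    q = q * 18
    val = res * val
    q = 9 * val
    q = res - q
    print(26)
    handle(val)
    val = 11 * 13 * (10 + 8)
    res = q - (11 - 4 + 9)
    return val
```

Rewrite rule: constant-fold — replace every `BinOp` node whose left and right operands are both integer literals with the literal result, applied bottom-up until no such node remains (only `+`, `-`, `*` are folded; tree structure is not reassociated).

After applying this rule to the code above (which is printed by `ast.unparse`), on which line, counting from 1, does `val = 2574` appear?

11

Transformed code:
def proc(res, q, val):
    res = q - q
    res = 18 // q
    q = val + 7
    q = q * 18
    val = res * val
    q = 9 * val
    q = res - q
    print(26)
    handle(val)
    val = 2574
    res = q - 16
    return val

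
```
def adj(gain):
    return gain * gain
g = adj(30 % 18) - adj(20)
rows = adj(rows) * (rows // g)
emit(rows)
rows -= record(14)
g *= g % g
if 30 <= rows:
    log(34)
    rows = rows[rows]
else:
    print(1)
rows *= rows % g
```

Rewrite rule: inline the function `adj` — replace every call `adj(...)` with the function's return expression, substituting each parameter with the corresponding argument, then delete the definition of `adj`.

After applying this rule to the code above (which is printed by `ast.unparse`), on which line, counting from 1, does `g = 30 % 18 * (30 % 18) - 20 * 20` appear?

Transformed code:
g = 30 % 18 * (30 % 18) - 20 * 20
rows = rows * rows * (rows // g)
emit(rows)
rows -= record(14)
g *= g % g
if 30 <= rows:
    log(34)
    rows = rows[rows]
else:
    print(1)
rows *= rows % g

1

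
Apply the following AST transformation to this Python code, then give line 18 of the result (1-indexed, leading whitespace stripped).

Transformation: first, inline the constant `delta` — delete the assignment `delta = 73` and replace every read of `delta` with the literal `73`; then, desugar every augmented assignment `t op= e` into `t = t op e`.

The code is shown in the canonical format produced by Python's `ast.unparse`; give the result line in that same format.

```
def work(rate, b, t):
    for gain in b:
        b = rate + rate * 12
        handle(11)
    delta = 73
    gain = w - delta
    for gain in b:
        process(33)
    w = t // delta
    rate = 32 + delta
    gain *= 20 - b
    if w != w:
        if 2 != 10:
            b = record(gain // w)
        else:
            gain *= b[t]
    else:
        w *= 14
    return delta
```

return 73

Transformed code:
def work(rate, b, t):
    for gain in b:
        b = rate + rate * 12
        handle(11)
    gain = w - 73
    for gain in b:
        process(33)
    w = t // 73
    rate = 32 + 73
    gain = gain * (20 - b)
    if w != w:
        if 2 != 10:
            b = record(gain // w)
        else:
            gain = gain * b[t]
    else:
        w = w * 14
    return 73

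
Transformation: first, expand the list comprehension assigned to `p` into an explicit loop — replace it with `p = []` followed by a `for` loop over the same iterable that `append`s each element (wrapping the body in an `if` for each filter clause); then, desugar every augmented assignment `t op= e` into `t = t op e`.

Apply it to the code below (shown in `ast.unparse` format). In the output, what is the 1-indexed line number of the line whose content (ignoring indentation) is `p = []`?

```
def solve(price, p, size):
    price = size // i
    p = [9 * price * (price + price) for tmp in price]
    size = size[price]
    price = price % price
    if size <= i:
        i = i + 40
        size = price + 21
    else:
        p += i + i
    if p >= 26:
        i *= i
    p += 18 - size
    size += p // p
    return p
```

3

Transformed code:
def solve(price, p, size):
    price = size // i
    p = []
    for tmp in price:
        p.append(9 * price * (price + price))
    size = size[price]
    price = price % price
    if size <= i:
        i = i + 40
        size = price + 21
    else:
        p = p + (i + i)
    if p >= 26:
        i = i * i
    p = p + (18 - size)
    size = size + p // p
    return p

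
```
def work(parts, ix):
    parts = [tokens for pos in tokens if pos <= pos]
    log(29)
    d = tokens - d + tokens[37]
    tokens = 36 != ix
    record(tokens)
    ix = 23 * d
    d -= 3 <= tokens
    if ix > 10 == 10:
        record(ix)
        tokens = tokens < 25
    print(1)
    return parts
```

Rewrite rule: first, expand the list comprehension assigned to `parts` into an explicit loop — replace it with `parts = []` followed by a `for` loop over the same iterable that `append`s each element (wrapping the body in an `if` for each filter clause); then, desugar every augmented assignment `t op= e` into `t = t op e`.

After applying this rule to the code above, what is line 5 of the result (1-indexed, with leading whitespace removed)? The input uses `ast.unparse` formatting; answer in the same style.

parts.append(tokens)

Transformed code:
def work(parts, ix):
    parts = []
    for pos in tokens:
        if pos <= pos:
            parts.append(tokens)
    log(29)
    d = tokens - d + tokens[37]
    tokens = 36 != ix
    record(tokens)
    ix = 23 * d
    d = d - (3 <= tokens)
    if ix > 10 == 10:
        record(ix)
        tokens = tokens < 25
    print(1)
    return parts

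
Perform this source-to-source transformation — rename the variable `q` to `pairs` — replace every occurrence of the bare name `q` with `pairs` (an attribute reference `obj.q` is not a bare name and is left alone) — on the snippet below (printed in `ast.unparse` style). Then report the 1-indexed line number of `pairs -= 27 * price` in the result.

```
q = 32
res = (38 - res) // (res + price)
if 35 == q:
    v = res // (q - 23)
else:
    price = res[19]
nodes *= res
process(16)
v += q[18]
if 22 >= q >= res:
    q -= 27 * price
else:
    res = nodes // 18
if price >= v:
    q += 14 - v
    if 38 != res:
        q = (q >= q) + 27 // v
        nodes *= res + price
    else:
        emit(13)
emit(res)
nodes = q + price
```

Transformed code:
pairs = 32
res = (38 - res) // (res + price)
if 35 == pairs:
    v = res // (pairs - 23)
else:
    price = res[19]
nodes *= res
process(16)
v += pairs[18]
if 22 >= pairs >= res:
    pairs -= 27 * price
else:
    res = nodes // 18
if price >= v:
    pairs += 14 - v
    if 38 != res:
        pairs = (pairs >= pairs) + 27 // v
        nodes *= res + price
    else:
        emit(13)
emit(res)
nodes = pairs + price

11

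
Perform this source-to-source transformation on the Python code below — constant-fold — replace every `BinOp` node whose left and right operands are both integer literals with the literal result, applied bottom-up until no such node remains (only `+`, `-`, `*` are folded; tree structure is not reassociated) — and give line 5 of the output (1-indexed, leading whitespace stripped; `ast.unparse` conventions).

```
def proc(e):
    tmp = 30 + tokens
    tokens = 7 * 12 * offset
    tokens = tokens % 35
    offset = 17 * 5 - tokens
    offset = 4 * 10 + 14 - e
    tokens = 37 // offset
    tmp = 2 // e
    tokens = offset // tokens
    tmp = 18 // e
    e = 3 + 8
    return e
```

Transformed code:
def proc(e):
    tmp = 30 + tokens
    tokens = 84 * offset
    tokens = tokens % 35
    offset = 85 - tokens
    offset = 54 - e
    tokens = 37 // offset
    tmp = 2 // e
    tokens = offset // tokens
    tmp = 18 // e
    e = 11
    return e

offset = 85 - tokens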